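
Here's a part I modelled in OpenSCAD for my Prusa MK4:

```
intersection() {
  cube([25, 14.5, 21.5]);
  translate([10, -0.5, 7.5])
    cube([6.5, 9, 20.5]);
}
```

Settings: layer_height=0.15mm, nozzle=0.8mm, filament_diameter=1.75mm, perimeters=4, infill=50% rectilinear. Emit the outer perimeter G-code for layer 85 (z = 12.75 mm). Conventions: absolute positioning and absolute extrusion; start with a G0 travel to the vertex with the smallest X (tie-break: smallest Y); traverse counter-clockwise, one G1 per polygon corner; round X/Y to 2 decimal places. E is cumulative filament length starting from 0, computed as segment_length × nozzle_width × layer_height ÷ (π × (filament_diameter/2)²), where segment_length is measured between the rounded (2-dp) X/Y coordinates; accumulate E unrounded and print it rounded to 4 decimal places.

At z = 12.75 mm: the 25×14.5 cube contributes its full rectangle; the cube at (10, -0.5) (footprint 6.5×9) is included at this height; After intersecting: the 6.5×9 cube at (10, -0.5) partially overlaps the 25×14.5 cube; clipping to the common part keeps 55.25 mm² — 1 connected region. The outline is a single polygon with 4 vertices. Extrusion per mm of travel: 0.8 × 0.15 / (π × 0.875²) = 0.049890. Accumulating E over each segment gives final E = 1.4967.

G0 X10.00 Y0.00 Z12.75
G1 X16.50 Y0.00 E0.3243
G1 X16.50 Y8.50 E0.7484
G1 X10.00 Y8.50 E1.0726
G1 X10.00 Y0.00 E1.4967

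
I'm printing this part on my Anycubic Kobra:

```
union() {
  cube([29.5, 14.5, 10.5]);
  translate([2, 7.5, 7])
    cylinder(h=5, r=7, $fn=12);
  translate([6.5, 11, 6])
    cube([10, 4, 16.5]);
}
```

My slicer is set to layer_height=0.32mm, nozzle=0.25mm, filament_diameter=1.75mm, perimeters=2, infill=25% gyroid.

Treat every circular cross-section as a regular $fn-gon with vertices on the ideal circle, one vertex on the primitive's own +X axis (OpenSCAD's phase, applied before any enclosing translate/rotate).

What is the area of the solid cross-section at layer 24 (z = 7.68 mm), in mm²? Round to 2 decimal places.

479.32 mm²

At z = 7.68 mm: the cube (footprint 29.5×14.5) is included at this height (area 427.75 mm²); the r=7 cylinder at (2, 7.5) contributes a regular 12-gon of circumradius 7 (area = (12/2)·7.000²·sin(360°/12) = 147.00 mm²); the cube at (6.5, 11) is present — its section is the full 10×4 rectangle (area 40.00 mm²); Merging all regions: the regions partially overlap — summed areas 614.75 mm² minus the doubly-counted overlap 135.43 mm² gives 479.32 mm² — area = 479.32 mm². Overall, the cross-section is a single solid region. Net area = 479.32 mm².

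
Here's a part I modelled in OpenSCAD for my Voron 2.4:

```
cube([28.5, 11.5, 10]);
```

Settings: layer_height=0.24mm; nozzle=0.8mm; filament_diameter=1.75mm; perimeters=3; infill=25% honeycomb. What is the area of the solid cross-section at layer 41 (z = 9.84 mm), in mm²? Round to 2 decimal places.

327.75 mm²

At z = 9.84 mm: the cube is present — its section is the full 28.5×11.5 rectangle (area 327.75 mm²). Overall, the cross-section is a single solid region. Net area = 327.75 mm².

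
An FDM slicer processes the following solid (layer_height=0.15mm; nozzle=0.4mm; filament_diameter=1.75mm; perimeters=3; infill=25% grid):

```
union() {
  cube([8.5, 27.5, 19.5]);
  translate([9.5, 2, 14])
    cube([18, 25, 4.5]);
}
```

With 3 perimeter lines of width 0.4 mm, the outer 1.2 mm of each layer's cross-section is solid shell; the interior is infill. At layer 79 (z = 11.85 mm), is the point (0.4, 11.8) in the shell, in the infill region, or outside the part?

At z = 11.85 mm: the cube is present — its section is the full 8.5×27.5 rectangle; the cube at (9.5, 2) is not intersected at this z (z outside [14, 18.5]); Taking the union: only the 8.5×27.5 cube is present, so the union is just that shape — 1 connected region. Overall, the cross-section is a single solid region. The nearest boundary edge runs (0.00, 27.50)→(0.00, 0.00); distance from the point to it = 0.40 mm. The point is inside the cross-section, 0.40 mm from the nearest boundary — within the 1.2 mm shell band (3 × 0.4).

shell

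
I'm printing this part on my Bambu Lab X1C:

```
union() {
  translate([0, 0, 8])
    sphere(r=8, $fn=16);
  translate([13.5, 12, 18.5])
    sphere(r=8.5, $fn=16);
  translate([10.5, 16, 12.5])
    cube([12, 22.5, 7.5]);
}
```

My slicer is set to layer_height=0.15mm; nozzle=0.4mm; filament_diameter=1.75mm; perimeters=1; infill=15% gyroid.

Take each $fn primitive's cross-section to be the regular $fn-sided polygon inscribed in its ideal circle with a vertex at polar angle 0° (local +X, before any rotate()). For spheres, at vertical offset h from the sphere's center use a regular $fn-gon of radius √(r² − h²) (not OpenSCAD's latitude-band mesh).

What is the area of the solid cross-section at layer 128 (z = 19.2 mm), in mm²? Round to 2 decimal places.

At z = 19.2 mm: the sphere is absent (|z−center|=11.200 > r=8); the sphere at (13.5, 12): section is a regular 16-gon, circumradius = √(r²−h²) = √(8.5²−0.7²) = 8.471 (area = (16/2)·8.471²·sin(360°/16) = 219.69 mm²); the 12×22.5 cube at (10.5, 16) contributes its full rectangle (area 270.00 mm²); Combining (union): the regions partially overlap — summed areas 489.69 mm² minus the doubly-counted overlap 35.28 mm² gives 454.41 mm² — area = 454.41 mm². Overall, the cross-section is a single solid region. Net area = 454.41 mm².

454.41 mm²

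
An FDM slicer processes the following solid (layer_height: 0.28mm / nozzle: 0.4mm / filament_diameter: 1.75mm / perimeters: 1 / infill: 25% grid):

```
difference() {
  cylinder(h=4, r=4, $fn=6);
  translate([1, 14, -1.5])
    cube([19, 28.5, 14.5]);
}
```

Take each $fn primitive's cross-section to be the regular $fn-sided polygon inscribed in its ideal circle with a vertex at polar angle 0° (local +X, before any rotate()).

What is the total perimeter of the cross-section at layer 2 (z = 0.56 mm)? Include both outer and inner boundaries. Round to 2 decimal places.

At z = 0.56 mm: the r=4 cylinder gives a regular 6-gon of circumradius 4 (constant along its height) (perimeter = 2·6·4.000·sin(180°/6) = 24.00 mm); the cube at (1, 14) is present — its section is the full 19×28.5 rectangle (perimeter 95.00 mm); Taking the first minus the rest: starting from the r=4 cylinder, the 19×28.5 cube at (1, 14) misses the remaining region (no effect) — boundary = 24.00 mm. Overall, the cross-section is a single solid region. Total boundary length (outer) = 24.00 mm.

24.00 mm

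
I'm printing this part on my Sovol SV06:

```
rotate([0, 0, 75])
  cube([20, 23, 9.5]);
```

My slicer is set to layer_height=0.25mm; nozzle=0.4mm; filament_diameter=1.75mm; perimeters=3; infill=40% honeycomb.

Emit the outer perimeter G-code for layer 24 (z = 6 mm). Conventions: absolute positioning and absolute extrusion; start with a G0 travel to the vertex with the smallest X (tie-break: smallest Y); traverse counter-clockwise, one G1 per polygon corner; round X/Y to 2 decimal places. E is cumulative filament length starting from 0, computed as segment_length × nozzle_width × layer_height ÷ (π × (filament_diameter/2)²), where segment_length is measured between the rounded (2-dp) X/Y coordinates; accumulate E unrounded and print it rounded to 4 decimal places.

At z = 6 mm: the cube is present — its section is the full 20×23 rectangle; (rotated 75° about Z; rotation is an isometry so areas/perimeters/island counts are preserved). The outline is a single polygon with 4 vertices. Extrusion per mm of travel: 0.4 × 0.25 / (π × 0.875²) = 0.041575. Accumulating E over each segment gives final E = 3.5759.

G0 X-22.22 Y5.95 Z6.00
G1 X0.00 Y0.00 E0.9563
G1 X5.18 Y19.32 E1.7879
G1 X-17.04 Y25.27 E2.7443
G1 X-22.22 Y5.95 E3.5759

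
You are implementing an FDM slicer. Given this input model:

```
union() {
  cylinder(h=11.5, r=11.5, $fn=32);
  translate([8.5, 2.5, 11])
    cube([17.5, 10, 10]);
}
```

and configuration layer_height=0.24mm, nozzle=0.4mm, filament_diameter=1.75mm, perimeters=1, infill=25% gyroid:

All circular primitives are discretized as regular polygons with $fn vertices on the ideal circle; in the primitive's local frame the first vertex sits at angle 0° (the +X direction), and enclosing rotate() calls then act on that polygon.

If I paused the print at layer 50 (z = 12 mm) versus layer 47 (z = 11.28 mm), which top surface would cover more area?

layer 47 (z = 11.28 mm)

Layer 50 (z = 12): the cylinder does not reach this height (z outside [0, 11.5]); the 17.5×10 cube at (8.5, 2.5) contributes its full rectangle (area 175.00 mm²); Combining (union): only the 17.5×10 cube at (8.5, 2.5) is present, so the union is just that shape — area = 175.00 mm². So its area = 175.00 mm². Layer 47 (z = 11.28): the r=11.5 cylinder contributes a regular 32-gon of circumradius 11.5 (area = (32/2)·11.500²·sin(360°/32) = 412.81 mm²); the cube at (8.5, 2.5) (footprint 17.5×10) is included at this height (area 175.00 mm²); Taking the union: the regions partially overlap — summed areas 587.81 mm² minus the doubly-counted overlap 8.44 mm² gives 579.37 mm² — area = 579.37 mm². So its area = 579.37 mm². Layer 47 is larger (579.37 vs 175.00 mm²).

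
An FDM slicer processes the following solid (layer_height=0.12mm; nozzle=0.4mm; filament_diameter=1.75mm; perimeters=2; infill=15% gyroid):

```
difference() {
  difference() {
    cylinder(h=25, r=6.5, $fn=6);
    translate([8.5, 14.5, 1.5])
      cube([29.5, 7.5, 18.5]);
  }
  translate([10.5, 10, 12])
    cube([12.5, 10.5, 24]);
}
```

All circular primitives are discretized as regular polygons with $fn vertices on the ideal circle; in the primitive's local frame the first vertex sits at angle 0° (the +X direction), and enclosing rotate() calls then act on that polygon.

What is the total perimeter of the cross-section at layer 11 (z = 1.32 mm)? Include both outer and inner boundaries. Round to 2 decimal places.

39.00 mm

At z = 1.32 mm: the cylinder: section is a regular 6-gon, circumradius r=6.5 (perimeter = 2·6·6.500·sin(180°/6) = 39.00 mm); the cube at (8.5, 14.5) does not reach this height (z outside [1.5, 20]); Taking the first minus the rest: none of the subtracted shapes is present at this height, so the r=6.5 cylinder is unchanged — boundary = 39.00 mm; the cube at (10.5, 10) does not reach this height (z outside [12, 36]); Taking the first minus the rest: none of the subtracted shapes is present at this height, so that combined region is unchanged — boundary = 39.00 mm. Overall, the cross-section is a single solid region. Total boundary length (outer) = 39.00 mm.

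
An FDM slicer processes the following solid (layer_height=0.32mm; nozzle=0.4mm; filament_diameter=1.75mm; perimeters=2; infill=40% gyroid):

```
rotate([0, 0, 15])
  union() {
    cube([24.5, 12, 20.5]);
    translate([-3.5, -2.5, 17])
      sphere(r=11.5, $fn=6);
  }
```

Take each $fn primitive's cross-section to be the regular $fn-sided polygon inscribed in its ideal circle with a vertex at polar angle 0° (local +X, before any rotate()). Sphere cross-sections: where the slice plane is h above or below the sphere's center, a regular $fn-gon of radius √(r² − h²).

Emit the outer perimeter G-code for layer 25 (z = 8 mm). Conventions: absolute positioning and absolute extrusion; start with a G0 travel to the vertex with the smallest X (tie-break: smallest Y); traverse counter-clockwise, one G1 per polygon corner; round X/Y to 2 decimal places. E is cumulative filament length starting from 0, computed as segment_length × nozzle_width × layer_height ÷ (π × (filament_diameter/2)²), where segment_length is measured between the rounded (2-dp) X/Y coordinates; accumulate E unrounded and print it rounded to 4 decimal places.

G0 X-9.65 Y-5.17 Z8.00
G1 X-4.59 Y-10.24 E0.3812
G1 X2.33 Y-8.38 E0.7625
G1 X4.18 Y-1.47 E1.1432
G1 X2.14 Y0.57 E1.2967
G1 X23.67 Y6.34 E2.4829
G1 X20.56 Y17.93 E3.1215
G1 X-3.11 Y11.59 E4.4255
G1 X-0.96 Y3.57 E4.8674
G1 X-7.80 Y1.74 E5.2442
G1 X-9.65 Y-5.17 E5.6249

At z = 8 mm: the 24.5×12 cube contributes its full rectangle; the r=11.5 sphere at (-3.5, -2.5) slices to a regular 6-gon of circumradius 7.159 (√(r²−h²) with h=9 from center); Taking the union: the regions partially overlap (shared area 4.25 mm²), so overlapping operands fuse into one piece — 1 connected region; (rotated 15° about Z; rotation is an isometry so areas/perimeters/island counts are preserved). The outline is a single polygon with 10 vertices. Extrusion per mm of travel: 0.4 × 0.32 / (π × 0.875²) = 0.053216. Accumulating E over each segment gives final E = 5.6249.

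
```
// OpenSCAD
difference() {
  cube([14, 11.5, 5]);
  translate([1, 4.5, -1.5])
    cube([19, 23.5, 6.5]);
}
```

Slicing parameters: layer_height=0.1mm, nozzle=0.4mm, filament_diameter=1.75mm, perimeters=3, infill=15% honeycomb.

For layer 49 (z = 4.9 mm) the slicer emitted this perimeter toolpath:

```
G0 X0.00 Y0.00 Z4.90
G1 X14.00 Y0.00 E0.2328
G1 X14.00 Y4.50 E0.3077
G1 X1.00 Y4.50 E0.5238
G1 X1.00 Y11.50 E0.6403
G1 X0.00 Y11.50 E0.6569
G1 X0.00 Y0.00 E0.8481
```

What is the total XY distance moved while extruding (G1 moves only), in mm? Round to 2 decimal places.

Sum the Euclidean lengths of each G1 segment: total = 51.00 mm.

51.00 mm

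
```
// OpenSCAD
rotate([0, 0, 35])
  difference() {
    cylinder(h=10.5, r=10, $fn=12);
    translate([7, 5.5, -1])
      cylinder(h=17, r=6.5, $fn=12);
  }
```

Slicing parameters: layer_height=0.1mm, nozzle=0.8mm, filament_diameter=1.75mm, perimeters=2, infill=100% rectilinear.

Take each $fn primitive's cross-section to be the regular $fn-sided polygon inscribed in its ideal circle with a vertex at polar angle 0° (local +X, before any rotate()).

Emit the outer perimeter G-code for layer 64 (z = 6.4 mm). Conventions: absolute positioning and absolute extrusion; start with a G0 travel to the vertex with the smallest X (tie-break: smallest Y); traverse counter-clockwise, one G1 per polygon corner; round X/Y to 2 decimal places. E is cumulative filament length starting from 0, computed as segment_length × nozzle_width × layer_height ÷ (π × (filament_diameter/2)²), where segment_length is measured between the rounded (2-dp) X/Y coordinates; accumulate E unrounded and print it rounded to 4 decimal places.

At z = 6.4 mm: the cylinder: section is a regular 12-gon, circumradius r=10; the r=6.5 cylinder at (7, 5.5) contributes a regular 12-gon of circumradius 6.5; After the difference (first − rest): starting from the r=10 cylinder, the r=6.5 cylinder at (7, 5.5) partially overlaps it — only the 65.17 mm² overlap (of its 126.75 mm²) is removed, clipping the outline — 1 connected region; (whole slice rotated 35° about Z — lengths, areas and connectivity unchanged). The outline is a single polygon with 16 vertices. Extrusion per mm of travel: 0.8 × 0.1 / (π × 0.875²) = 0.033260. Accumulating E over each segment gives final E = 2.1951.

G0 X-9.96 Y-0.87 Z6.40
G1 X-8.19 Y-5.74 E0.1723
G1 X-4.23 Y-9.06 E0.3442
G1 X0.87 Y-9.96 E0.5165
G1 X5.74 Y-8.19 E0.6888
G1 X9.06 Y-4.23 E0.8607
G1 X9.96 Y0.87 E1.0329
G1 X8.27 Y5.53 E1.1978
G1 X6.31 Y3.20 E1.2991
G1 X3.15 Y2.05 E1.4109
G1 X-0.17 Y2.63 E1.5230
G1 X-2.75 Y4.79 E1.6349
G1 X-3.90 Y7.95 E1.7468
G1 X-3.72 Y8.92 E1.7796
G1 X-5.74 Y8.19 E1.8510
G1 X-9.06 Y4.23 E2.0229
G1 X-9.96 Y-0.87 E2.1951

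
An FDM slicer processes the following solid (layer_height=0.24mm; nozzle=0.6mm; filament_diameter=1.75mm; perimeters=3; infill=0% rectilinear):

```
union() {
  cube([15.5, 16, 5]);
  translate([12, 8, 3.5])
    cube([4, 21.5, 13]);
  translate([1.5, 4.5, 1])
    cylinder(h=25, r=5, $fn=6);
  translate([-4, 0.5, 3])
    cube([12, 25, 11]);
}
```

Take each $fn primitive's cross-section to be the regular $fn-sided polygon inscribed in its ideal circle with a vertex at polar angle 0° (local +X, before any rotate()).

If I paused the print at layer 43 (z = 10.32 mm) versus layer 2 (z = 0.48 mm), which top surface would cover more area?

Layer 43 (z = 10.32): the cube is not intersected at this z (z outside [0, 5]); the 4×21.5 cube at (12, 8) contributes its full rectangle (area 86.00 mm²); the cylinder at (1.5, 4.5): section is a regular 6-gon, circumradius r=5 (area = (6/2)·5.000²·sin(360°/6) = 64.95 mm²); the cube at (-4, 0.5) (footprint 12×25) is included at this height (area 300.00 mm²); Merging all regions: the regions partially overlap — summed areas 450.95 mm² minus the doubly-counted overlap 63.24 mm² gives 387.71 mm² — area = 387.71 mm². So its area = 387.71 mm². Layer 2 (z = 0.48): the cube (footprint 15.5×16) is included at this height (area 248.00 mm²); the cube at (12, 8) is not intersected at this z (z outside [3.5, 16.5]); the cylinder at (1.5, 4.5) does not reach this height (z outside [1, 26]); the cube at (-4, 0.5) is not intersected at this z (z outside [3, 14]); Taking the union: only the 15.5×16 cube is present, so the union is just that shape — area = 248.00 mm². So its area = 248.00 mm². Layer 43 is larger (387.71 vs 248.00 mm²).

layer 43 (z = 10.32 mm)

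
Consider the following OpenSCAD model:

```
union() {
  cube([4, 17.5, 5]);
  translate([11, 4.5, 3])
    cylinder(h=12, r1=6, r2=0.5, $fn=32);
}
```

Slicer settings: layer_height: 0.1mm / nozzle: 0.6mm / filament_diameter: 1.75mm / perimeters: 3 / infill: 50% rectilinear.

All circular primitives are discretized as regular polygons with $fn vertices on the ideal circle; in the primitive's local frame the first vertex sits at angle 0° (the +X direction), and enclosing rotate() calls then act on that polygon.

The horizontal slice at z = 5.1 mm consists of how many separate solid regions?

At z = 5.1 mm: the cube is absent (z outside [0, 5]); the cone at (11, 4.5): at t=0.175 of its height the radius interpolates to r₁+(r₂−r₁)t = 5.038, giving a regular 32-gon of that circumradius; Combining (union): only the cone at (11, 4.5) is present, so the union is just that shape — 1 connected region. The result has 1 disconnected region.

1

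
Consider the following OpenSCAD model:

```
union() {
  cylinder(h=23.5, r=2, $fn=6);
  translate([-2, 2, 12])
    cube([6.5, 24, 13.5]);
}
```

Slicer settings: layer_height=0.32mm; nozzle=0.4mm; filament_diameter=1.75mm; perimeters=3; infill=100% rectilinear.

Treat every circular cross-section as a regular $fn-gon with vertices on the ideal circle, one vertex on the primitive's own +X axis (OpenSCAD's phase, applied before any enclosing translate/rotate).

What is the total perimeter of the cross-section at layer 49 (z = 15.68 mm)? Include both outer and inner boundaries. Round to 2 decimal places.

73.00 mm

At z = 15.68 mm: the r=2 cylinder gives a regular 6-gon of circumradius 2 (constant along its height) (perimeter = 2·6·2.000·sin(180°/6) = 12.00 mm); the cube at (-2, 2) (footprint 6.5×24) is included at this height (perimeter 61.00 mm); Merging all regions: the 2 present regions are separate (no shared area or edge), so areas and boundary lengths simply add and each stays a separate island — boundary = 73.00 mm. Overall, the cross-section has 2 separate islands. Total boundary length (outer) = 73.00 mm.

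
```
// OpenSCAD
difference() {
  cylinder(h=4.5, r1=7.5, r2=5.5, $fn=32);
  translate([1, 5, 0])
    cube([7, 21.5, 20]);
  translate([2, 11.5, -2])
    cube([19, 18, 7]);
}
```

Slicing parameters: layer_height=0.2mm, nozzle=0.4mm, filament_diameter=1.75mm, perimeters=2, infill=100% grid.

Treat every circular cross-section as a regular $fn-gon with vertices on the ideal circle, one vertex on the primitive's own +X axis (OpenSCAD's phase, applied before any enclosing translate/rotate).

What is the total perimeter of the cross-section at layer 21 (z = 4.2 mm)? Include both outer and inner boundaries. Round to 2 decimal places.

35.77 mm

At z = 4.2 mm: the cone (r1=7.5→r2=5.5) has section circumradius 5.633 here — a regular 32-gon (perimeter = 2·32·5.633·sin(180°/32) = 35.34 mm); the cube at (1, 5) (footprint 7×21.5) is included at this height (perimeter 57.00 mm); the cube at (2, 11.5) (footprint 19×18) is included at this height (perimeter 74.00 mm); After the difference (first − rest): starting from the cone, the 7×21.5 cube at (1, 5) partially overlaps it — only the 0.48 mm² overlap (of its 150.50 mm²) is removed, clipping the outline; the 19×18 cube at (2, 11.5) misses the remaining region (no effect) — boundary = 35.77 mm. Overall, the cross-section is a single solid region. Total boundary length (outer) = 35.77 mm.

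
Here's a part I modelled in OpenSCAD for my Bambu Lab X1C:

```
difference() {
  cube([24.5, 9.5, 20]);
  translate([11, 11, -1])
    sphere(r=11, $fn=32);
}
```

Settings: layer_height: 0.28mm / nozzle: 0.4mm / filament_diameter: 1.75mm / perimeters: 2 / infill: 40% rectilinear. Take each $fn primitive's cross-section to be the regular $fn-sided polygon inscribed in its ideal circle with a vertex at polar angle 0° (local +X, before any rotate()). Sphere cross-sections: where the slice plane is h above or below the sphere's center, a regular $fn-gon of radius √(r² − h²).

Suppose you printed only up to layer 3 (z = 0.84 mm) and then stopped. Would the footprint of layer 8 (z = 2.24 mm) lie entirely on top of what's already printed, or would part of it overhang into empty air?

part overhangs

Compare the two slices. At z = 0.84: the cube (footprint 24.5×9.5) is included at this height (area 232.75 mm²); the sphere at (11, 11): section is a regular 32-gon, circumradius = √(r²−h²) = √(11²−1.84²) = 10.845 (area = (32/2)·10.845²·sin(360°/32) = 367.13 mm²); Taking the first minus the rest: starting from the 24.5×9.5 cube (232.75 mm²), the r=11 sphere at (11, 11) partially overlaps it — only the 151.25 mm² overlap (of its 367.13 mm²) is removed, clipping the outline — area = 81.50 mm². At z = 2.24: the cube (footprint 24.5×9.5) is included at this height (area 232.75 mm²); the r=11 sphere at (11, 11) slices to a regular 32-gon of circumradius 10.512 (√(r²−h²) with h=3.24 from center) (area = (32/2)·10.512²·sin(360°/32) = 344.93 mm²); Taking the first minus the rest: starting from the 24.5×9.5 cube (232.75 mm²), the r=11 sphere at (11, 11) partially overlaps it — only the 141.15 mm² overlap (of its 344.93 mm²) is removed, clipping the outline — area = 91.60 mm². Checking containment: at z = 2.24 the cross-section extends beyond the z = 0.84 cross-section by about 10.10 mm².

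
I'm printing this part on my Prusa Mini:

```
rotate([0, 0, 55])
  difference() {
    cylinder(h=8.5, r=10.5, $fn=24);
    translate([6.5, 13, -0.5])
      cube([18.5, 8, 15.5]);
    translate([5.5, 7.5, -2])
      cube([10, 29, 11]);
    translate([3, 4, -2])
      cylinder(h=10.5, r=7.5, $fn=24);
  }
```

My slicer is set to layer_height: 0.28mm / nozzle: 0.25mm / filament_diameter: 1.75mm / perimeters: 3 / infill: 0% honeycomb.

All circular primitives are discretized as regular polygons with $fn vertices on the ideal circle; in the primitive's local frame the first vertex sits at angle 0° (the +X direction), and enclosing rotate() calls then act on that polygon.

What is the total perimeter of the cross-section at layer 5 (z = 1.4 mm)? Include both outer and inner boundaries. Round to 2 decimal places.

79.63 mm

At z = 1.4 mm: the cylinder: section is a regular 24-gon, circumradius r=10.5 (perimeter = 2·24·10.500·sin(180°/24) = 65.79 mm); the cube at (6.5, 13) is present — its section is the full 18.5×8 rectangle (perimeter 53.00 mm); the 10×29 cube at (5.5, 7.5) contributes its full rectangle (perimeter 78.00 mm); the r=7.5 cylinder at (3, 4) gives a regular 24-gon of circumradius 7.5 (constant along its height) (perimeter = 2·24·7.500·sin(180°/24) = 46.99 mm); Taking the first minus the rest: starting from the r=10.5 cylinder, the 18.5×8 cube at (6.5, 13) misses the remaining region (no effect); the 10×29 cube at (5.5, 7.5) partially overlaps it — only the 1.28 mm² overlap (of its 290.00 mm²) is removed, clipping the outline; the r=7.5 cylinder at (3, 4) partially overlaps it — only the 151.97 mm² overlap (of its 174.70 mm²) is removed, clipping the outline — boundary = 79.63 mm; (rotated 55° about Z; rotation is an isometry so areas/perimeters/island counts are preserved). Overall, the cross-section is a single solid region. Total boundary length (outer) = 79.63 mm.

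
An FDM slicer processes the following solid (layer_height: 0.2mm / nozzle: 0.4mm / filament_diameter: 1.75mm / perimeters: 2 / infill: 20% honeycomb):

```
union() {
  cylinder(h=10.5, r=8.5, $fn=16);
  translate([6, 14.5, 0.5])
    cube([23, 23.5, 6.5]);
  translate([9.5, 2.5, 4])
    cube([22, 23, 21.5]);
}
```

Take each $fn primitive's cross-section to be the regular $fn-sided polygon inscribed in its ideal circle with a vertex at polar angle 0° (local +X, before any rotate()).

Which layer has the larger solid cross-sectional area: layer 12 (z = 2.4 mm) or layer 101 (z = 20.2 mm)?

Layer 12 (z = 2.4): the cylinder: section is a regular 16-gon, circumradius r=8.5 (area = (16/2)·8.500²·sin(360°/16) = 221.19 mm²); the cube at (6, 14.5) (footprint 23×23.5) is included at this height (area 540.50 mm²); the cube at (9.5, 2.5) is not intersected at this z (z outside [4, 25.5]); Taking the union: the 2 present regions are separate (no shared area or edge), so areas and boundary lengths simply add and each stays a separate island — area = 761.69 mm². So its area = 761.69 mm². Layer 101 (z = 20.2): the cylinder does not reach this height (z outside [0, 10.5]); the cube at (6, 14.5) is not intersected at this z (z outside [0.5, 7]); the cube at (9.5, 2.5) is present — its section is the full 22×23 rectangle (area 506.00 mm²); Taking the union: only the 22×23 cube at (9.5, 2.5) is present, so the union is just that shape — area = 506.00 mm². So its area = 506.00 mm². Layer 12 is larger (761.69 vs 506.00 mm²).

layer 12 (z = 2.4 mm)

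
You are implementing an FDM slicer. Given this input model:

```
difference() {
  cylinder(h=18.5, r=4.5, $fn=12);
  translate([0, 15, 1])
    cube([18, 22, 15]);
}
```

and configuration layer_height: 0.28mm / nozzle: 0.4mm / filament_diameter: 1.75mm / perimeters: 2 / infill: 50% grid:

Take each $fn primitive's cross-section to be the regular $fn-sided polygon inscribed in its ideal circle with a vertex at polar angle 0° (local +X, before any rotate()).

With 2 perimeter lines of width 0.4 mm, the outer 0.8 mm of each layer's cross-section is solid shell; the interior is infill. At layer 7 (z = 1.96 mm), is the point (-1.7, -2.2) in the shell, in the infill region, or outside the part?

infill

At z = 1.96 mm: the r=4.5 cylinder contributes a regular 12-gon of circumradius 4.5; the 18×22 cube at (0, 15) contributes its full rectangle; Subtracting the remaining from the first: starting from the r=4.5 cylinder, the 18×22 cube at (0, 15) misses the remaining region (no effect) — 1 connected region. Overall, the cross-section is a single solid region. The nearest boundary edge runs (-2.25, -3.90)→(-3.90, -2.25); distance from the point to it = 1.59 mm. The point is inside the cross-section and 1.59 mm from the nearest boundary — more than the 0.8 mm shell width (2 × 0.4), so it's in the infill interior.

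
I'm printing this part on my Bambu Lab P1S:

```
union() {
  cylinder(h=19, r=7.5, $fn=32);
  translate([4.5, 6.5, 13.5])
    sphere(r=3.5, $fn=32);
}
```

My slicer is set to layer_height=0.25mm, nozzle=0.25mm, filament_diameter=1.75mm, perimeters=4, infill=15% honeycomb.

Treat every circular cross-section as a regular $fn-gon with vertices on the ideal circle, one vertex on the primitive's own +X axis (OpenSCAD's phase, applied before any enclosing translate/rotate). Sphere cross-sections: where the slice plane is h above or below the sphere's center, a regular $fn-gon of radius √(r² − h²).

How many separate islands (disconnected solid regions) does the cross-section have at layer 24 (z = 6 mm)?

1

At z = 6 mm: the r=7.5 cylinder gives a regular 32-gon of circumradius 7.5 (constant along its height); the sphere at (4.5, 6.5) does not reach this height (|z−center|=7.500 > r=3.5); Taking the union: only the r=7.5 cylinder is present, so the union is just that shape — 1 connected region. Overall, the cross-section is a single solid region. Island count = 1.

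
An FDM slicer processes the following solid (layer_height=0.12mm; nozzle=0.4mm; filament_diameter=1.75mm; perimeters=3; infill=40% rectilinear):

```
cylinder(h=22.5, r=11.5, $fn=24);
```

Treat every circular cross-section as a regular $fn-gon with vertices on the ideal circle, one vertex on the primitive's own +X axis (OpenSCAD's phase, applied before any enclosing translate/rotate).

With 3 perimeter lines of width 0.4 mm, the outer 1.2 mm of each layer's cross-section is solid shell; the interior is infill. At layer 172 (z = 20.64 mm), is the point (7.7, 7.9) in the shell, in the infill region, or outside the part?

shell

At z = 20.64 mm: the r=11.5 cylinder contributes a regular 24-gon of circumradius 11.5. Overall, the cross-section is a single solid region. The nearest boundary edge runs (8.13, 8.13)→(5.75, 9.96); distance from the point to it = 0.45 mm. The point is inside the cross-section, 0.45 mm from the nearest boundary — within the 1.2 mm shell band (3 × 0.4).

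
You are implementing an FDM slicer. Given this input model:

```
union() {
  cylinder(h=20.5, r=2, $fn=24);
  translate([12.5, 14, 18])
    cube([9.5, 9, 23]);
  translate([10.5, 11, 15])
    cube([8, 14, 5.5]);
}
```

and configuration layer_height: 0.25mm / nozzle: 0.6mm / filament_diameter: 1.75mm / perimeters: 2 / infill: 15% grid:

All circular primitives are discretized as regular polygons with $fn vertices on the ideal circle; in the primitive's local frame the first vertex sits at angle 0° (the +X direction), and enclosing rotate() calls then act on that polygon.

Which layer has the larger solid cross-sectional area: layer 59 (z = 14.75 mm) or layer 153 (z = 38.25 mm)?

layer 153 (z = 38.25 mm)

Layer 59 (z = 14.75): the r=2 cylinder gives a regular 24-gon of circumradius 2 (constant along its height) (area = (24/2)·2.000²·sin(360°/24) = 12.42 mm²); the cube at (12.5, 14) is not intersected at this z (z outside [18, 41]); the cube at (10.5, 11) is not intersected at this z (z outside [15, 20.5]); Merging all regions: only the r=2 cylinder is present, so the union is just that shape — area = 12.42 mm². So its area = 12.42 mm². Layer 153 (z = 38.25): the cylinder does not reach this height (z outside [0, 20.5]); the cube at (12.5, 14) (footprint 9.5×9) is included at this height (area 85.50 mm²); the cube at (10.5, 11) is absent (z outside [15, 20.5]); Combining (union): only the 9.5×9 cube at (12.5, 14) is present, so the union is just that shape — area = 85.50 mm². So its area = 85.50 mm². Layer 153 is larger (85.50 vs 12.42 mm²).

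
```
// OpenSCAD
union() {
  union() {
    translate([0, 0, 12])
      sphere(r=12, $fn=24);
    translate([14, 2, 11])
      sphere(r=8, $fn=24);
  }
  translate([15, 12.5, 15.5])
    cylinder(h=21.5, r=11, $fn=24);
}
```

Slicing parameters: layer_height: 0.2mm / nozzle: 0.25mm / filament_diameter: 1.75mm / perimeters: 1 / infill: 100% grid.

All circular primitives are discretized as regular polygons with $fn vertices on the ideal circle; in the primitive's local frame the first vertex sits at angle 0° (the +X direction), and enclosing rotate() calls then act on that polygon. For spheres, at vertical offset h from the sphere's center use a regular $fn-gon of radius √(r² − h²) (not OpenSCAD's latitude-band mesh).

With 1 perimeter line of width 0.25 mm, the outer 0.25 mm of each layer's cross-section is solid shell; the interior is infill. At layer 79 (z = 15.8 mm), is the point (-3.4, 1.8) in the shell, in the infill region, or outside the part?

infill

At z = 15.8 mm: the r=12 sphere slices to a regular 24-gon of circumradius 11.382 (√(r²−h²) with h=3.8 from center); the r=8 sphere at (14, 2) slices to a regular 24-gon of circumradius 6.400 (√(r²−h²) with h=4.8 from center); Merging all regions: the regions partially overlap (shared area 24.27 mm²), so overlapping operands fuse into one piece — 1 connected region; the cylinder at (15, 12.5): section is a regular 24-gon, circumradius r=11; Combining (union): the regions partially overlap (shared area 74.17 mm²), so overlapping operands fuse into one piece — 1 connected region. Overall, the cross-section is a single solid region. The nearest boundary edge runs (-10.99, 2.95)→(-9.86, 5.69); distance from the point to it = 7.46 mm. The point is inside the cross-section and 7.46 mm from the nearest boundary — more than the 0.25 mm shell width (1 × 0.25), so it's in the infill interior.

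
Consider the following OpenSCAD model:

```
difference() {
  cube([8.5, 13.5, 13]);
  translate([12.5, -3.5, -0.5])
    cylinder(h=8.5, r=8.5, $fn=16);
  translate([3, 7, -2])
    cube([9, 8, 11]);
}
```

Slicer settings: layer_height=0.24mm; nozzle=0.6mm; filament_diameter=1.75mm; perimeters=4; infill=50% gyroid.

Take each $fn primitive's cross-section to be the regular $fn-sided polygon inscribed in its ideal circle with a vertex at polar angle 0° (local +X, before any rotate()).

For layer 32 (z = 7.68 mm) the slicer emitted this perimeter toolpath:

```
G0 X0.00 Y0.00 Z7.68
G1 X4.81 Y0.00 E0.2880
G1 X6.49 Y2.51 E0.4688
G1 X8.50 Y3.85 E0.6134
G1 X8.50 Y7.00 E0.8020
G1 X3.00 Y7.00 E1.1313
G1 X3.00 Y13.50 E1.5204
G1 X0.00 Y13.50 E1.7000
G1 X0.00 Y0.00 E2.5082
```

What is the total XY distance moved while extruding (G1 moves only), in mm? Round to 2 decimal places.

Sum the Euclidean lengths of each G1 segment: total = 41.90 mm.

41.90 mm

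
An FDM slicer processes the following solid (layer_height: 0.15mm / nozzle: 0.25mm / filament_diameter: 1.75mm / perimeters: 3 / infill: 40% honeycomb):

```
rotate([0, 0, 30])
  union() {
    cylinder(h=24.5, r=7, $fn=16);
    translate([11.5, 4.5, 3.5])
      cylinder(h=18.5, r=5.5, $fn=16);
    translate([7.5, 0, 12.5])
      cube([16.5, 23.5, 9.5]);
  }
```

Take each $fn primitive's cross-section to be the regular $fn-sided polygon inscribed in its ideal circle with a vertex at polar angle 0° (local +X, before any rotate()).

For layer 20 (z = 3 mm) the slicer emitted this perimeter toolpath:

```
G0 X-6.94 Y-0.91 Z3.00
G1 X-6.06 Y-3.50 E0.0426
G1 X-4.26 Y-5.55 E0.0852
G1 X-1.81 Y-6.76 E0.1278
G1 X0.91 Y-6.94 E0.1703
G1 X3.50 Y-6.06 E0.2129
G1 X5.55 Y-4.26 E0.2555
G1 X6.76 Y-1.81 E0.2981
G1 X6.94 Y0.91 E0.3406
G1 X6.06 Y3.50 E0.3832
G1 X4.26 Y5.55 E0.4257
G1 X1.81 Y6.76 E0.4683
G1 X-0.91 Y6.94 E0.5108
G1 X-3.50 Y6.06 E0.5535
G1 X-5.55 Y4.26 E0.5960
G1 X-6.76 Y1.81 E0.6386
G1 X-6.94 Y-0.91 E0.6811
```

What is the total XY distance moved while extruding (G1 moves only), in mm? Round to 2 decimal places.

43.69 mm

Sum the Euclidean lengths of each G1 segment: total = 43.69 mm.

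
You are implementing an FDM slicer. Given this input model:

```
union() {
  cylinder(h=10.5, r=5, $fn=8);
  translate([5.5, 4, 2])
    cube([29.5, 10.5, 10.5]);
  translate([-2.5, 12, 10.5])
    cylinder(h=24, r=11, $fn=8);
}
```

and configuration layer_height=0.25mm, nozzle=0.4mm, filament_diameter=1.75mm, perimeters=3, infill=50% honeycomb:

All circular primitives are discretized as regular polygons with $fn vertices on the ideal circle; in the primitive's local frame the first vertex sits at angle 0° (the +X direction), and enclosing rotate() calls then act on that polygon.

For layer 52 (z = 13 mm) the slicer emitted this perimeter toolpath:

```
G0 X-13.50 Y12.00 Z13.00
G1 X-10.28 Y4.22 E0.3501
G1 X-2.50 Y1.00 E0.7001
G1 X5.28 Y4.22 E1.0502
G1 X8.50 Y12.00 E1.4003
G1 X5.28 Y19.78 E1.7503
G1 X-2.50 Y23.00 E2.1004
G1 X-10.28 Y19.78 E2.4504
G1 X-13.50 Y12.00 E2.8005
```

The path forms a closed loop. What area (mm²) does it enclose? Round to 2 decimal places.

342.32 mm²

Apply the shoelace formula to the sequence of (X, Y) vertices; enclosed area = 342.32 mm².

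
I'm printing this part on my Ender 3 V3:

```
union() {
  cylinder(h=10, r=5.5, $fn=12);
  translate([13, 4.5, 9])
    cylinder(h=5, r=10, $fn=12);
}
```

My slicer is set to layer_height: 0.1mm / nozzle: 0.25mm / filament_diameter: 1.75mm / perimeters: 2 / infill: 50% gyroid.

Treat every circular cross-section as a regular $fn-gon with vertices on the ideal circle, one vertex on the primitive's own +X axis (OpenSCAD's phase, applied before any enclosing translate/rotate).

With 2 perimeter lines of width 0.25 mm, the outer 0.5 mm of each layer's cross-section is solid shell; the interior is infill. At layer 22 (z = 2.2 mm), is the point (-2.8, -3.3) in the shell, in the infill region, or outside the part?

At z = 2.2 mm: the r=5.5 cylinder contributes a regular 12-gon of circumradius 5.5; the cylinder at (13, 4.5) is not intersected at this z (z outside [9, 14]); Merging all regions: only the r=5.5 cylinder is present, so the union is just that shape — 1 connected region. Overall, the cross-section is a single solid region. The nearest boundary edge runs (-4.76, -2.75)→(-2.75, -4.76); distance from the point to it = 1.00 mm. The point is inside the cross-section and 1.00 mm from the nearest boundary — more than the 0.5 mm shell width (2 × 0.25), so it's in the infill interior.

infill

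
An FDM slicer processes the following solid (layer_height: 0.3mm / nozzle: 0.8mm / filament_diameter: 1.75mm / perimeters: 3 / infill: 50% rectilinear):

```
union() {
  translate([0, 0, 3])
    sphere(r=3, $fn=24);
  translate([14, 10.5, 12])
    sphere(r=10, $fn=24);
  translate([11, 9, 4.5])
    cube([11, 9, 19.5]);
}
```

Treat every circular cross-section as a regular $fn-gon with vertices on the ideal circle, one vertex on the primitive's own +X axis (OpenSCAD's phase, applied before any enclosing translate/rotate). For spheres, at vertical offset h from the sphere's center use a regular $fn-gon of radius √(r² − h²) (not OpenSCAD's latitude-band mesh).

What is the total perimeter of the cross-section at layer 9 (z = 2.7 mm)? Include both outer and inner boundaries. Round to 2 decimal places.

At z = 2.7 mm: the r=3 sphere slices to a regular 24-gon of circumradius 2.985 (√(r²−h²) with h=0.3 from center) (perimeter = 2·24·2.985·sin(180°/24) = 18.70 mm); the sphere at (14, 10.5): section is a regular 24-gon, circumradius = √(r²−h²) = √(10²−9.3²) = 3.676 (perimeter = 2·24·3.676·sin(180°/24) = 23.03 mm); the cube at (11, 9) does not reach this height (z outside [4.5, 24]); Merging all regions: the 2 present regions are separate (no shared area or edge), so areas and boundary lengths simply add and each stays a separate island — boundary = 41.73 mm. Overall, the cross-section has 2 separate islands. Total boundary length (outer) = 41.73 mm.

41.73 mm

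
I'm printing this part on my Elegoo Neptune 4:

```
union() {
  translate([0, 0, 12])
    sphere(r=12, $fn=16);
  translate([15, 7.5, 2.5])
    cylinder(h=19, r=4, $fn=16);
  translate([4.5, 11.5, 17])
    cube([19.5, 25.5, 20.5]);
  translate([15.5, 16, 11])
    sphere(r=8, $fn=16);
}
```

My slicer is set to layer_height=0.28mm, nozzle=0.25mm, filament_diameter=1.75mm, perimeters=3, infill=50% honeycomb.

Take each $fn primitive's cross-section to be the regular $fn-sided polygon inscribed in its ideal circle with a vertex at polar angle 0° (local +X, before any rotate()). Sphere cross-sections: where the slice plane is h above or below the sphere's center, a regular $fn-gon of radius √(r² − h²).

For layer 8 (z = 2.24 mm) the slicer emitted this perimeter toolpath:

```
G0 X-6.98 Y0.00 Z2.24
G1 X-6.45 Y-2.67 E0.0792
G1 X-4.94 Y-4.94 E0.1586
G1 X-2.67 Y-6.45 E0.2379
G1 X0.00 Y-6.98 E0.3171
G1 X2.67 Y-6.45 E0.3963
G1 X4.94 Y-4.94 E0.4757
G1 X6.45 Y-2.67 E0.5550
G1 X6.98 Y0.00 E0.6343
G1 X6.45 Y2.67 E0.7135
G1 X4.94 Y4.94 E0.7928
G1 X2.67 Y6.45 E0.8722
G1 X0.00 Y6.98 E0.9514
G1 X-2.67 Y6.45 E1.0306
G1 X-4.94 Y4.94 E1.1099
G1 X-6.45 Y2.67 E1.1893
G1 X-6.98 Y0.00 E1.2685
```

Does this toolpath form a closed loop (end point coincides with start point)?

yes

Start point (G0): (-6.98, 0.00). End point (last G1): the path returns to the start — closed.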